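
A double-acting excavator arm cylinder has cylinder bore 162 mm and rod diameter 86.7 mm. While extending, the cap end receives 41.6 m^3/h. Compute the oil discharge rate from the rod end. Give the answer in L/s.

Q_out ≈ 8.25 L/s

Cap-side area A_cap = π/4 × (162 mm)² = 20610 mm^2
Rod-side annular area A_ann = π/4 × (162² − 86.7²) = 14710 mm^2
Piston speed v = Q_in/A_cap; rod-end outflow Q_out = v × A_ann = Q_in × A_ann/A_cap.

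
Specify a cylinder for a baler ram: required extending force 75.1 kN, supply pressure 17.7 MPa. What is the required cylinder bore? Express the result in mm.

D ≈ 73.5 mm

Extension force acts on the full piston face: F = P × (π/4)D².
D = √(4F / (πP)) = √(4 × 75.1 kN / (π × 17.7 MPa))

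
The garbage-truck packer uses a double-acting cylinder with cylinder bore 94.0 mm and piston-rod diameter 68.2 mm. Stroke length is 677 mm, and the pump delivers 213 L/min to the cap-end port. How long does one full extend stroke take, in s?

t ≈ 1.32 s

Cap-side area A_cap = π/4 × (94.0 mm)² = 6940 mm^2
Swept volume V = A × L; t = V / Q = A·L / Q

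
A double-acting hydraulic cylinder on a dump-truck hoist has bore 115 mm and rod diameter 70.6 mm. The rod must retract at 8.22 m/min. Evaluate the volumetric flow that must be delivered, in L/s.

Q ≈ 0.887 L/s

Rod-side annular area A_ann = π/4 × (115² − 70.6²) = 6472 mm^2
Q = A × v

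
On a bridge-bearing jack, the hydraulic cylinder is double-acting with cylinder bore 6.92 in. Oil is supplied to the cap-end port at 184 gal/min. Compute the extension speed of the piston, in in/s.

v ≈ 18.8 in/s

Cap-side area A_cap = π/4 × (6.92 in)² = 37.61 in^2
v = Q / A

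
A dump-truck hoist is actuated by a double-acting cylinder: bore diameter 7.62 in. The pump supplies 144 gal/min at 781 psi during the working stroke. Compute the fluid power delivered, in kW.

W ≈ 48.9 kW

Hydraulic power = P × Q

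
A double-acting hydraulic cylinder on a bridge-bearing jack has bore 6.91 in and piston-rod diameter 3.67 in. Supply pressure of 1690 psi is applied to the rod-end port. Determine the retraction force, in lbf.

Rod-side annular area A_ann = π/4 × (6.91² − 3.67²) = 26.92 in^2
On retraction the pressure acts on the annular area (bore minus rod).
F = P × A_ann

F ≈ 45500 lbf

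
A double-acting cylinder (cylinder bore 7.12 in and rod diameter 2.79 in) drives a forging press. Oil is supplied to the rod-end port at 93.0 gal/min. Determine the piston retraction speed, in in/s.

v ≈ 10.6 in/s

Rod-side annular area A_ann = π/4 × (7.12² − 2.79²) = 33.70 in^2
Flow into the rod-end port fills the annular volume.
v = Q / A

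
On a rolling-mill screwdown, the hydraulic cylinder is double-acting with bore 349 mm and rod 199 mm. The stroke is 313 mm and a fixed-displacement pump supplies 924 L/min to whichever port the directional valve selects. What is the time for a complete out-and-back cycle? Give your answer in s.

Cap-side area A_cap = π/4 × (349 mm)² = 95660 mm^2
Rod-side annular area A_ann = π/4 × (349² − 199²) = 64560 mm^2
t_ext = A_cap·L/Q = 1.944 s
t_ret = A_ann·L/Q = 1.312 s
t_cycle = t_ext + t_ret

t ≈ 3.26 s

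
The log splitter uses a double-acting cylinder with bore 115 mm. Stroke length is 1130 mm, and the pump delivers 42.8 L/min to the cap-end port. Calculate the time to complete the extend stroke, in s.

t ≈ 16.5 s

Cap-side area A_cap = π/4 × (115 mm)² = 10390 mm^2
Swept volume V = A × L; t = V / Q = A·L / Q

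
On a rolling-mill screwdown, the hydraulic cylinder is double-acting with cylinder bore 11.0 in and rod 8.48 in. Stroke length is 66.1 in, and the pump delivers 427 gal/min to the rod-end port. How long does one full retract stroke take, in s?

Rod-side annular area A_ann = π/4 × (11.0² − 8.48²) = 38.55 in^2
Swept volume V = A × L; t = V / Q = A·L / Q

t ≈ 1.55 s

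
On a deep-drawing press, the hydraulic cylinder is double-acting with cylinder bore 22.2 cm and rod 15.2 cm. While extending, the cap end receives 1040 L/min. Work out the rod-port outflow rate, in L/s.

Cap-side area A_cap = π/4 × (22.2 cm)² = 387.1 cm^2
Rod-side annular area A_ann = π/4 × (22.2² − 15.2²) = 205.6 cm^2
Piston speed v = Q_in/A_cap; rod-end outflow Q_out = v × A_ann = Q_in × A_ann/A_cap.

Q_out ≈ 9.21 L/s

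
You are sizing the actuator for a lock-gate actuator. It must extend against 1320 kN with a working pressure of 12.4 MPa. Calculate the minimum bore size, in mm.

Extension force acts on the full piston face: F = P × (π/4)D².
D = √(4F / (πP)) = √(4 × 1320 kN / (π × 12.4 MPa))

D ≈ 368 mm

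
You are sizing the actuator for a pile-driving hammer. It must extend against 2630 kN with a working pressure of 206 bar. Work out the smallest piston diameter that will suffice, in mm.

D ≈ 403 mm

Extension force acts on the full piston face: F = P × (π/4)D².
D = √(4F / (πP)) = √(4 × 2630 kN / (π × 206 bar))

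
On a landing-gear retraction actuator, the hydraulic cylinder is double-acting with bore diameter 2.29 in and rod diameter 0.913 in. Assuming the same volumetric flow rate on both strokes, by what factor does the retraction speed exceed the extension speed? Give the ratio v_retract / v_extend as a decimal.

v_ret/v_ext ≈ 1.19

Cap-side area A_cap = π/4 × (2.29 in)² = 4.119 in^2
Rod-side annular area A_ann = π/4 × (2.29² − 0.913²) = 3.464 in^2
For equal Q, v ∝ 1/A, so v_ret/v_ext = A_cap/A_ann.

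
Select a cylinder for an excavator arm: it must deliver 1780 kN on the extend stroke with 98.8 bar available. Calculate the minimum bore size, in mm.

D ≈ 479 mm

Extension force acts on the full piston face: F = P × (π/4)D².
D = √(4F / (πP)) = √(4 × 1780 kN / (π × 98.8 bar))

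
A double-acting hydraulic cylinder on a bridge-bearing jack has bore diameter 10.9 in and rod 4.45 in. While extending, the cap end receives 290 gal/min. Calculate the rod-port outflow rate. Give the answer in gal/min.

Q_out ≈ 242 gal/min

Cap-side area A_cap = π/4 × (10.9 in)² = 93.31 in^2
Rod-side annular area A_ann = π/4 × (10.9² − 4.45²) = 77.76 in^2
Piston speed v = Q_in/A_cap; rod-end outflow Q_out = v × A_ann = Q_in × A_ann/A_cap.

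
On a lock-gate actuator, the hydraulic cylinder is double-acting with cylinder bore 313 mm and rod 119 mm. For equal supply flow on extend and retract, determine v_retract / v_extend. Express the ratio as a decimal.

Cap-side area A_cap = π/4 × (313 mm)² = 76940 mm^2
Rod-side annular area A_ann = π/4 × (313² − 119²) = 65820 mm^2
For equal Q, v ∝ 1/A, so v_ret/v_ext = A_cap/A_ann.

v_ret/v_ext ≈ 1.17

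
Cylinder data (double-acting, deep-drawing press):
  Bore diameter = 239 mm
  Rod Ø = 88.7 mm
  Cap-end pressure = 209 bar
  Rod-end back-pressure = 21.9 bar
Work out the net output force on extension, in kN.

Cap-side area A_cap = π/4 × (239 mm)² = 44860 mm^2
Rod-side annular area A_ann = π/4 × (239² − 88.7²) = 38680 mm^2
Net thrust = P_cap·A_cap − P_rod·A_ann = 937.6 kN − 84.72 kN

F ≈ 853 kN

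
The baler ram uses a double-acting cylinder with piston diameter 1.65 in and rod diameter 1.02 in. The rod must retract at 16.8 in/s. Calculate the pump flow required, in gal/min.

Rod-side annular area A_ann = π/4 × (1.65² − 1.02²) = 1.321 in^2
Q = A × v

Q ≈ 5.76 gal/min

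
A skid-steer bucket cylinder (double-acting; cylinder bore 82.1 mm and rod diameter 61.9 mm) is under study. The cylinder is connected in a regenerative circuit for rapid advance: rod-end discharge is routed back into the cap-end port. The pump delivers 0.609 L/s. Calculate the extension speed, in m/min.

v ≈ 12.1 m/min

In regeneration the rod-end outflow joins the pump flow into the cap end, so the net volume the pump must supply per unit advance equals the rod cross-section area.
Rod cross-section A_rod = π/4 × (61.9 mm)² = 3009 mm^2
v = Q_pump / A_rod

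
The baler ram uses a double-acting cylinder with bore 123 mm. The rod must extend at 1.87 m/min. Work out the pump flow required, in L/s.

Q ≈ 0.370 L/s

Cap-side area A_cap = π/4 × (123 mm)² = 11880 mm^2
Q = A × v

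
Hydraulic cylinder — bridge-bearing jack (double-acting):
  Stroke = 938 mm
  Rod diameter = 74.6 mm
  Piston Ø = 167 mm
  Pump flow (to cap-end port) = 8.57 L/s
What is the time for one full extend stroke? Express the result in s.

t ≈ 2.40 s

Cap-side area A_cap = π/4 × (167 mm)² = 21900 mm^2
Swept volume V = A × L; t = V / Q = A·L / Q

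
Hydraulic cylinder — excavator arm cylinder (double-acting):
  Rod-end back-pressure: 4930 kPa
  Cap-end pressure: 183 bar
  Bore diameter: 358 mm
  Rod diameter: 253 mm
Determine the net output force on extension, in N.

Cap-side area A_cap = π/4 × (358 mm)² = 1.007e5 mm^2
Rod-side annular area A_ann = π/4 × (358² − 253²) = 50390 mm^2
Net thrust = P_cap·A_cap − P_rod·A_ann = 1.842e6 N − 2.484e5 N

F ≈ 1.59e6 N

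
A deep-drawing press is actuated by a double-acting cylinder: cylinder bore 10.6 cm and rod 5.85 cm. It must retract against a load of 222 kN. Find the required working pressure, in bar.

Rod-side annular area A_ann = π/4 × (10.6² − 5.85²) = 61.37 cm^2
Retraction: pressure acts on the annular area.
P = F / A = 222 kN / A

P ≈ 362 bar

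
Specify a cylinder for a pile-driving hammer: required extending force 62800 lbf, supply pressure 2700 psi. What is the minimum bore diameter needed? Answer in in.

D ≈ 5.44 in

Extension force acts on the full piston face: F = P × (π/4)D².
D = √(4F / (πP)) = √(4 × 62800 lbf / (π × 2700 psi))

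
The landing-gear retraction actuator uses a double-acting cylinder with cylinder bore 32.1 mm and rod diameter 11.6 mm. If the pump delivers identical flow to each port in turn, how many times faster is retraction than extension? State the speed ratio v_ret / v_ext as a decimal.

v_ret/v_ext ≈ 1.15

Cap-side area A_cap = π/4 × (32.1 mm)² = 809.3 mm^2
Rod-side annular area A_ann = π/4 × (32.1² − 11.6²) = 703.6 mm^2
For equal Q, v ∝ 1/A, so v_ret/v_ext = A_cap/A_ann.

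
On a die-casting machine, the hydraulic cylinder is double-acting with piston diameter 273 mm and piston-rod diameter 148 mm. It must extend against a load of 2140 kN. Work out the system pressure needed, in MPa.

Cap-side area A_cap = π/4 × (273 mm)² = 58530 mm^2
P = F / A = 2140 kN / A

P ≈ 36.6 MPa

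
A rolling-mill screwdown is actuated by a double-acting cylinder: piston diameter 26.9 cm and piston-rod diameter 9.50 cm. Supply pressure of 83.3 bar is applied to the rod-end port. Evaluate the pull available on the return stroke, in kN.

Rod-side annular area A_ann = π/4 × (26.9² − 9.50²) = 497.4 cm^2
On retraction the pressure acts on the annular area (bore minus rod).
F = P × A_ann

F ≈ 414 kN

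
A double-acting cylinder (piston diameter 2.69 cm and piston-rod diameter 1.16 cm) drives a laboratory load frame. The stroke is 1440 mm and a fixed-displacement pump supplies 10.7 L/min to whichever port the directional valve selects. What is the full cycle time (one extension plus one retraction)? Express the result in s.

Cap-side area A_cap = π/4 × (2.69 cm)² = 5.683 cm^2
Rod-side annular area A_ann = π/4 × (2.69² − 1.16²) = 4.626 cm^2
t_ext = A_cap·L/Q = 4.589 s
t_ret = A_ann·L/Q = 3.736 s
t_cycle = t_ext + t_ret

t ≈ 8.32 s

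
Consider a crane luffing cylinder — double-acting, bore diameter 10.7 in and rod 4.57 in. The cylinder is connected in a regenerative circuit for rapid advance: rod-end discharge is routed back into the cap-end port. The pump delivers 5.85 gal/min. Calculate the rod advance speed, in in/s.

v ≈ 1.37 in/s

In regeneration the rod-end outflow joins the pump flow into the cap end, so the net volume the pump must supply per unit advance equals the rod cross-section area.
Rod cross-section A_rod = π/4 × (4.57 in)² = 16.40 in^2
v = Q_pump / A_rod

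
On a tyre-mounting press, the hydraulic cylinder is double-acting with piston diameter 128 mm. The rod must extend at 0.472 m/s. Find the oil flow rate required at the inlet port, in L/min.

Cap-side area A_cap = π/4 × (128 mm)² = 12870 mm^2
Q = A × v

Q ≈ 364 L/min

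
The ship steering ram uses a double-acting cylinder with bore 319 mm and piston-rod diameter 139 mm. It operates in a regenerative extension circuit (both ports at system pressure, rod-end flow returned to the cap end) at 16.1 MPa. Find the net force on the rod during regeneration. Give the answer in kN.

With equal pressure on both faces, forces on the annular region cancel; the net push is pressure × rod cross-section.
Rod cross-section A_rod = π/4 × (139 mm)² = 15170 mm^2
F = P × A_rod

F ≈ 244 kN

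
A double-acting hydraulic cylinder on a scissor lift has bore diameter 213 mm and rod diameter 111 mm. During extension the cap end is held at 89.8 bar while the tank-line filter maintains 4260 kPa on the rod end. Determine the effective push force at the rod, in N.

F ≈ 2.09e5 N

Cap-side area A_cap = π/4 × (213 mm)² = 35630 mm^2
Rod-side annular area A_ann = π/4 × (213² − 111²) = 25960 mm^2
Net thrust = P_cap·A_cap − P_rod·A_ann = 3.200e5 N − 1.106e5 N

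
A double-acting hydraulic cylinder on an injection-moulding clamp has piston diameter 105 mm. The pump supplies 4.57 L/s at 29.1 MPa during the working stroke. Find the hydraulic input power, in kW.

W ≈ 133 kW

Hydraulic power = P × Q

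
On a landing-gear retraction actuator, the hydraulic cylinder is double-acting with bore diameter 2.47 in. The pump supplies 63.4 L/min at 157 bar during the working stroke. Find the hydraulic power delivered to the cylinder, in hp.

W ≈ 22.2 hp

Hydraulic power = P × Q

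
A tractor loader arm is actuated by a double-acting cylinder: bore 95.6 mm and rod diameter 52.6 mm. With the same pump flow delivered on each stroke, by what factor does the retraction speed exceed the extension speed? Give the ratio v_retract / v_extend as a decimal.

Cap-side area A_cap = π/4 × (95.6 mm)² = 7178 mm^2
Rod-side annular area A_ann = π/4 × (95.6² − 52.6²) = 5005 mm^2
For equal Q, v ∝ 1/A, so v_ret/v_ext = A_cap/A_ann.

v_ret/v_ext ≈ 1.43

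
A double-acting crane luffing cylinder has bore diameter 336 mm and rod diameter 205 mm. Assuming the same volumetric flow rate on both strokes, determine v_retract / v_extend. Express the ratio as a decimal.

Cap-side area A_cap = π/4 × (336 mm)² = 88670 mm^2
Rod-side annular area A_ann = π/4 × (336² − 205²) = 55660 mm^2
For equal Q, v ∝ 1/A, so v_ret/v_ext = A_cap/A_ann.

v_ret/v_ext ≈ 1.59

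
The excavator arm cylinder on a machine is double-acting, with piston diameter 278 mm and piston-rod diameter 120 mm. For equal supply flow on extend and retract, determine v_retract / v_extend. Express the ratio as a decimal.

v_ret/v_ext ≈ 1.23

Cap-side area A_cap = π/4 × (278 mm)² = 60700 mm^2
Rod-side annular area A_ann = π/4 × (278² − 120²) = 49390 mm^2
For equal Q, v ∝ 1/A, so v_ret/v_ext = A_cap/A_ann.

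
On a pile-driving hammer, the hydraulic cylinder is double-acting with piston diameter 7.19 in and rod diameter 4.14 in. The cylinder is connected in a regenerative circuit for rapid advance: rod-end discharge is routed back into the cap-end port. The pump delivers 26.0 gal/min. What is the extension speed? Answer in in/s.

v ≈ 7.44 in/s

In regeneration the rod-end outflow joins the pump flow into the cap end, so the net volume the pump must supply per unit advance equals the rod cross-section area.
Rod cross-section A_rod = π/4 × (4.14 in)² = 13.46 in^2
v = Q_pump / A_rod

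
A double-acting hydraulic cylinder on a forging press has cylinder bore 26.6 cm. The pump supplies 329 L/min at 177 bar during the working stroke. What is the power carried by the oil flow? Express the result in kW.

Hydraulic power = P × Q

W ≈ 97.1 kW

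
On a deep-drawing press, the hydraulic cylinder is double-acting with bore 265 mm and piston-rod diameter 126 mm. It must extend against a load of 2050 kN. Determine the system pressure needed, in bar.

Cap-side area A_cap = π/4 × (265 mm)² = 55150 mm^2
P = F / A = 2050 kN / A

P ≈ 372 bar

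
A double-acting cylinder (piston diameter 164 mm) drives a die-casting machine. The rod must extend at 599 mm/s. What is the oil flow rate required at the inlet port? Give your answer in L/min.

Q ≈ 759 L/min

Cap-side area A_cap = π/4 × (164 mm)² = 21120 mm^2
Q = A × v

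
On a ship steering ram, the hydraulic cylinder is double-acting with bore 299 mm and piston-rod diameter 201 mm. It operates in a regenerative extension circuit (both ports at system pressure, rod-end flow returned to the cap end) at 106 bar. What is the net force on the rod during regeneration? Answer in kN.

F ≈ 336 kN

With equal pressure on both faces, forces on the annular region cancel; the net push is pressure × rod cross-section.
Rod cross-section A_rod = π/4 × (201 mm)² = 31730 mm^2
F = P × A_rod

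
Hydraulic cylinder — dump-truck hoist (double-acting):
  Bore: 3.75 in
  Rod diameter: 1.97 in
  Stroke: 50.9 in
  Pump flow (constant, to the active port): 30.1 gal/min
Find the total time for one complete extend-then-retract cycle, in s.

Cap-side area A_cap = π/4 × (3.75 in)² = 11.04 in^2
Rod-side annular area A_ann = π/4 × (3.75² − 1.97²) = 7.997 in^2
t_ext = A_cap·L/Q = 4.851 s
t_ret = A_ann·L/Q = 3.512 s
t_cycle = t_ext + t_ret

t ≈ 8.36 s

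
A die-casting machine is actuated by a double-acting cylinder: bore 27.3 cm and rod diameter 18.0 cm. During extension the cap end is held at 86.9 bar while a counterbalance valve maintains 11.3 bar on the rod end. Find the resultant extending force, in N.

Cap-side area A_cap = π/4 × (27.3 cm)² = 585.3 cm^2
Rod-side annular area A_ann = π/4 × (27.3² − 18.0²) = 330.9 cm^2
Net thrust = P_cap·A_cap − P_rod·A_ann = 5.087e5 N − 37390 N

F ≈ 4.71e5 N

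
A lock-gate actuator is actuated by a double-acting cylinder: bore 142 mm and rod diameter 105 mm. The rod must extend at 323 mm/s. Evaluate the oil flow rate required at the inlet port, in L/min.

Cap-side area A_cap = π/4 × (142 mm)² = 15840 mm^2
Q = A × v

Q ≈ 307 L/min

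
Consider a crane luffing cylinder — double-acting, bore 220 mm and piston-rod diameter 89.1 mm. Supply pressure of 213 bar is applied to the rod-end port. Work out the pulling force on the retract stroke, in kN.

F ≈ 677 kN

Rod-side annular area A_ann = π/4 × (220² − 89.1²) = 31780 mm^2
On retraction the pressure acts on the annular area (bore minus rod).
F = P × A_ann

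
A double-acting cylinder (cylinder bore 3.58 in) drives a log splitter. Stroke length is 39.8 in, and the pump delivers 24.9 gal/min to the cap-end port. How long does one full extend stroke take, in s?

t ≈ 4.18 s

Cap-side area A_cap = π/4 × (3.58 in)² = 10.07 in^2
Swept volume V = A × L; t = V / Q = A·L / Q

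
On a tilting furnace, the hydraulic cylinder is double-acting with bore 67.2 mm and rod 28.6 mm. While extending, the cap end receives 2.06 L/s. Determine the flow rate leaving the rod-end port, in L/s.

Cap-side area A_cap = π/4 × (67.2 mm)² = 3547 mm^2
Rod-side annular area A_ann = π/4 × (67.2² − 28.6²) = 2904 mm^2
Piston speed v = Q_in/A_cap; rod-end outflow Q_out = v × A_ann = Q_in × A_ann/A_cap.

Q_out ≈ 1.69 L/s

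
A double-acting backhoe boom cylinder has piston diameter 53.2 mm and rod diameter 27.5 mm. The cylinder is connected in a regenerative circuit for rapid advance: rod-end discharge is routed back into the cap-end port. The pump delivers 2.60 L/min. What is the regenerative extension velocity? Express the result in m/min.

v ≈ 4.38 m/min

In regeneration the rod-end outflow joins the pump flow into the cap end, so the net volume the pump must supply per unit advance equals the rod cross-section area.
Rod cross-section A_rod = π/4 × (27.5 mm)² = 594.0 mm^2
v = Q_pump / A_rod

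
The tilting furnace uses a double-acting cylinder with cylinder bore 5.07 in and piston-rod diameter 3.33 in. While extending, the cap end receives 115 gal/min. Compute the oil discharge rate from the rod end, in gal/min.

Cap-side area A_cap = π/4 × (5.07 in)² = 20.19 in^2
Rod-side annular area A_ann = π/4 × (5.07² − 3.33²) = 11.48 in^2
Piston speed v = Q_in/A_cap; rod-end outflow Q_out = v × A_ann = Q_in × A_ann/A_cap.

Q_out ≈ 65.4 gal/min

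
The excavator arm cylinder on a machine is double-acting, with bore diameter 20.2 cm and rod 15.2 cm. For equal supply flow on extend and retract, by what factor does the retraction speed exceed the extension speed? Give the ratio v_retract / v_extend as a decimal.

Cap-side area A_cap = π/4 × (20.2 cm)² = 320.5 cm^2
Rod-side annular area A_ann = π/4 × (20.2² − 15.2²) = 139.0 cm^2
For equal Q, v ∝ 1/A, so v_ret/v_ext = A_cap/A_ann.

v_ret/v_ext ≈ 2.31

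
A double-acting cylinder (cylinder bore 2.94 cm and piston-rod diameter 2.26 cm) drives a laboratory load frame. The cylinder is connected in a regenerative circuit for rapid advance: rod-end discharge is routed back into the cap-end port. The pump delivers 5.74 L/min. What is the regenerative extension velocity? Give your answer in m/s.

v ≈ 0.238 m/s

In regeneration the rod-end outflow joins the pump flow into the cap end, so the net volume the pump must supply per unit advance equals the rod cross-section area.
Rod cross-section A_rod = π/4 × (2.26 cm)² = 4.011 cm^2
v = Q_pump / A_rod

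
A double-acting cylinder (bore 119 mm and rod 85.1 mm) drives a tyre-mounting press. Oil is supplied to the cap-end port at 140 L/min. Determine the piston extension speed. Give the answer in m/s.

Cap-side area A_cap = π/4 × (119 mm)² = 11120 mm^2
v = Q / A

v ≈ 0.210 m/s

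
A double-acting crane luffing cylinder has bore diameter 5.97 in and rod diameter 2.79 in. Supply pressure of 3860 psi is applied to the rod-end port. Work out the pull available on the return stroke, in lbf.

Rod-side annular area A_ann = π/4 × (5.97² − 2.79²) = 21.88 in^2
On retraction the pressure acts on the annular area (bore minus rod).
F = P × A_ann

F ≈ 84500 lbf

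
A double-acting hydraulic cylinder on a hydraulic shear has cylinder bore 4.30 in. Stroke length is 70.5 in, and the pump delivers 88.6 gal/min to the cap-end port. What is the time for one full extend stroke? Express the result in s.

t ≈ 3.00 s

Cap-side area A_cap = π/4 × (4.30 in)² = 14.52 in^2
Swept volume V = A × L; t = V / Q = A·L / Q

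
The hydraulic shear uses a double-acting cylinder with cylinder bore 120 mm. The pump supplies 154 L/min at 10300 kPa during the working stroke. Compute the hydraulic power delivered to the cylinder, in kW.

W ≈ 26.4 kW

Hydraulic power = P × Q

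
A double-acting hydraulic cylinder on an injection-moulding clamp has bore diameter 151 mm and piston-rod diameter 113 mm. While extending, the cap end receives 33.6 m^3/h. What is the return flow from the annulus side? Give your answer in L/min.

Cap-side area A_cap = π/4 × (151 mm)² = 17910 mm^2
Rod-side annular area A_ann = π/4 × (151² − 113²) = 7879 mm^2
Piston speed v = Q_in/A_cap; rod-end outflow Q_out = v × A_ann = Q_in × A_ann/A_cap.

Q_out ≈ 246 L/min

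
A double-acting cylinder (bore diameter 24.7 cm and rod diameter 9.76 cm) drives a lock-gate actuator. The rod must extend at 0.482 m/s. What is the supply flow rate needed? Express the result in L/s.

Q ≈ 23.1 L/s

Cap-side area A_cap = π/4 × (24.7 cm)² = 479.2 cm^2
Q = A × v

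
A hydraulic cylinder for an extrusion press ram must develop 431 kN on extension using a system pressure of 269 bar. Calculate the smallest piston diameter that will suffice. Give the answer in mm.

D ≈ 143 mm

Extension force acts on the full piston face: F = P × (π/4)D².
D = √(4F / (πP)) = √(4 × 431 kN / (π × 269 bar))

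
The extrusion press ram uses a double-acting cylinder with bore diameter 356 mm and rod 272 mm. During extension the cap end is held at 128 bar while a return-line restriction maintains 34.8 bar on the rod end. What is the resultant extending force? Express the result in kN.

F ≈ 1130 kN

Cap-side area A_cap = π/4 × (356 mm)² = 99540 mm^2
Rod-side annular area A_ann = π/4 × (356² − 272²) = 41430 mm^2
Net thrust = P_cap·A_cap − P_rod·A_ann = 1274 kN − 144.2 kN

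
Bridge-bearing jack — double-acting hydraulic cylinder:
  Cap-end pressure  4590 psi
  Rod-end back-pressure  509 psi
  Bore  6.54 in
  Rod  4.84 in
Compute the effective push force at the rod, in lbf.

Cap-side area A_cap = π/4 × (6.54 in)² = 33.59 in^2
Rod-side annular area A_ann = π/4 × (6.54² − 4.84²) = 15.19 in^2
Net thrust = P_cap·A_cap − P_rod·A_ann = 1.542e5 lbf − 7734 lbf

F ≈ 1.46e5 lbf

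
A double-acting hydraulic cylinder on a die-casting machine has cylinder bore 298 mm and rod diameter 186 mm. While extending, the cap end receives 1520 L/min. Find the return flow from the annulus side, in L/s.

Q_out ≈ 15.5 L/s

Cap-side area A_cap = π/4 × (298 mm)² = 69750 mm^2
Rod-side annular area A_ann = π/4 × (298² − 186²) = 42570 mm^2
Piston speed v = Q_in/A_cap; rod-end outflow Q_out = v × A_ann = Q_in × A_ann/A_cap.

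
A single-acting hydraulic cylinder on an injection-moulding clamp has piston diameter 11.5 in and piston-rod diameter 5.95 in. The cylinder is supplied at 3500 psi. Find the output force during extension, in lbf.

Cap-side area A_cap = π/4 × (11.5 in)² = 103.9 in^2
F = P × A_cap = 3500 psi × A_cap

F ≈ 3.64e5 lbf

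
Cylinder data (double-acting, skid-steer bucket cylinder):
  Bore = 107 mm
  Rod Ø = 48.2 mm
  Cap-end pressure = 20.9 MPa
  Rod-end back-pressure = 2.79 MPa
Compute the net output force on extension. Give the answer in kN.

F ≈ 168 kN

Cap-side area A_cap = π/4 × (107 mm)² = 8992 mm^2
Rod-side annular area A_ann = π/4 × (107² − 48.2²) = 7167 mm^2
Net thrust = P_cap·A_cap − P_rod·A_ann = 187.9 kN − 20.00 kN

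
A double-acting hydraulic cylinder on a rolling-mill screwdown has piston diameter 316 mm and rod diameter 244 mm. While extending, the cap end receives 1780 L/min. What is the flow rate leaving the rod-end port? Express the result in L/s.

Q_out ≈ 12.0 L/s

Cap-side area A_cap = π/4 × (316 mm)² = 78430 mm^2
Rod-side annular area A_ann = π/4 × (316² − 244²) = 31670 mm^2
Piston speed v = Q_in/A_cap; rod-end outflow Q_out = v × A_ann = Q_in × A_ann/A_cap.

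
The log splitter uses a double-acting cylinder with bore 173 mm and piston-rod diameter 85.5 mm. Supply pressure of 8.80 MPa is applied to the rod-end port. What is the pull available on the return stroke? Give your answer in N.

F ≈ 1.56e5 N

Rod-side annular area A_ann = π/4 × (173² − 85.5²) = 17760 mm^2
On retraction the pressure acts on the annular area (bore minus rod).
F = P × A_ann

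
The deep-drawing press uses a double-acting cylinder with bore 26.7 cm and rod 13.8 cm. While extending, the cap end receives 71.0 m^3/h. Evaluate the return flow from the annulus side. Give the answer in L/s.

Cap-side area A_cap = π/4 × (26.7 cm)² = 559.9 cm^2
Rod-side annular area A_ann = π/4 × (26.7² − 13.8²) = 410.3 cm^2
Piston speed v = Q_in/A_cap; rod-end outflow Q_out = v × A_ann = Q_in × A_ann/A_cap.

Q_out ≈ 14.5 L/s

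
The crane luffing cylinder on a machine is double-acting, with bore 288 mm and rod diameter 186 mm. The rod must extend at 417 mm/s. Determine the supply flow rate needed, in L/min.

Q ≈ 1630 L/min

Cap-side area A_cap = π/4 × (288 mm)² = 65140 mm^2
Q = A × v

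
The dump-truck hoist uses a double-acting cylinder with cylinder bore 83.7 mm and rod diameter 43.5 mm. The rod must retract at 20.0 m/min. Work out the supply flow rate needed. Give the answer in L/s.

Rod-side annular area A_ann = π/4 × (83.7² − 43.5²) = 4016 mm^2
Q = A × v

Q ≈ 1.34 L/s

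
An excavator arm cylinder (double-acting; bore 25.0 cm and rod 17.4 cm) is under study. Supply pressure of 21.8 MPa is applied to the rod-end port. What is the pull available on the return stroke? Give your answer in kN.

Rod-side annular area A_ann = π/4 × (25.0² − 17.4²) = 253.1 cm^2
On retraction the pressure acts on the annular area (bore minus rod).
F = P × A_ann

F ≈ 552 kN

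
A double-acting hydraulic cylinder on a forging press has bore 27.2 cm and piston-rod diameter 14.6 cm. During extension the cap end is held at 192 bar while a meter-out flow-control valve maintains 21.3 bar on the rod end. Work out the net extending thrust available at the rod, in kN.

Cap-side area A_cap = π/4 × (27.2 cm)² = 581.1 cm^2
Rod-side annular area A_ann = π/4 × (27.2² − 14.6²) = 413.7 cm^2
Net thrust = P_cap·A_cap − P_rod·A_ann = 1116 kN − 88.11 kN

F ≈ 1030 kN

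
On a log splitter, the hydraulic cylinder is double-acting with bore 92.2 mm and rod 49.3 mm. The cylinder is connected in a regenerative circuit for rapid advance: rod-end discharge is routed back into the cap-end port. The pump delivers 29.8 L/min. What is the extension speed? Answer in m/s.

v ≈ 0.260 m/s

In regeneration the rod-end outflow joins the pump flow into the cap end, so the net volume the pump must supply per unit advance equals the rod cross-section area.
Rod cross-section A_rod = π/4 × (49.3 mm)² = 1909 mm^2
v = Q_pump / A_rod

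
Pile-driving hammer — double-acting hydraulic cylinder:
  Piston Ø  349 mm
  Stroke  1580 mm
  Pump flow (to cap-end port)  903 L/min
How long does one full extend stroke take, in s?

t ≈ 10.0 s

Cap-side area A_cap = π/4 × (349 mm)² = 95660 mm^2
Swept volume V = A × L; t = V / Q = A·L / Q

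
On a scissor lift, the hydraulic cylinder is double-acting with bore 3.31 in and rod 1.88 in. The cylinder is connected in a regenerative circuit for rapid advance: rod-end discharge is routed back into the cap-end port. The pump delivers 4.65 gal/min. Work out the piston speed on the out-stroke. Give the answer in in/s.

v ≈ 6.45 in/s

In regeneration the rod-end outflow joins the pump flow into the cap end, so the net volume the pump must supply per unit advance equals the rod cross-section area.
Rod cross-section A_rod = π/4 × (1.88 in)² = 2.776 in^2
v = Q_pump / A_rod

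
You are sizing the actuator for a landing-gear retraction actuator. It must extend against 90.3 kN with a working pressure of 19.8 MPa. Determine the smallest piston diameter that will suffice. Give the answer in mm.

D ≈ 76.2 mm

Extension force acts on the full piston face: F = P × (π/4)D².
D = √(4F / (πP)) = √(4 × 90.3 kN / (π × 19.8 MPa))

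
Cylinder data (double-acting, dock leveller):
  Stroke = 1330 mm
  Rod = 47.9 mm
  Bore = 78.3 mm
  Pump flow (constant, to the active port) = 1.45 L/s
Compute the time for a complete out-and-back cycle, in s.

t ≈ 7.18 s

Cap-side area A_cap = π/4 × (78.3 mm)² = 4815 mm^2
Rod-side annular area A_ann = π/4 × (78.3² − 47.9²) = 3013 mm^2
t_ext = A_cap·L/Q = 4.417 s
t_ret = A_ann·L/Q = 2.764 s
t_cycle = t_ext + t_ret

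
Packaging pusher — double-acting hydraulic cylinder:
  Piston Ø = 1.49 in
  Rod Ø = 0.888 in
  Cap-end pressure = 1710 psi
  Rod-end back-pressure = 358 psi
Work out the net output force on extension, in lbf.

Cap-side area A_cap = π/4 × (1.49 in)² = 1.744 in^2
Rod-side annular area A_ann = π/4 × (1.49² − 0.888²) = 1.124 in^2
Net thrust = P_cap·A_cap − P_rod·A_ann = 2982 lbf − 402.5 lbf

F ≈ 2580 lbf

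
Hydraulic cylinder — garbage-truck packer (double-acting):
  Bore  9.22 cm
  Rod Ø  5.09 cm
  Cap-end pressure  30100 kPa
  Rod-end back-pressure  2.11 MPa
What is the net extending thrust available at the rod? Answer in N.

F ≈ 1.91e5 N

Cap-side area A_cap = π/4 × (9.22 cm)² = 66.77 cm^2
Rod-side annular area A_ann = π/4 × (9.22² − 5.09²) = 46.42 cm^2
Net thrust = P_cap·A_cap − P_rod·A_ann = 2.010e5 N − 9794 N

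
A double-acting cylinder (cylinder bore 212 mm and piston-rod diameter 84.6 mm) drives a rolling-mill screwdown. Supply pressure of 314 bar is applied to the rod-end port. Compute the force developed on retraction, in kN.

F ≈ 932 kN

Rod-side annular area A_ann = π/4 × (212² − 84.6²) = 29680 mm^2
On retraction the pressure acts on the annular area (bore minus rod).
F = P × A_ann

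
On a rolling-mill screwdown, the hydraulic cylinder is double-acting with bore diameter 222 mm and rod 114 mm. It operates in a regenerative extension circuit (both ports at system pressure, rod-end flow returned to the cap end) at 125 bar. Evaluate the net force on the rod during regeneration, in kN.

With equal pressure on both faces, forces on the annular region cancel; the net push is pressure × rod cross-section.
Rod cross-section A_rod = π/4 × (114 mm)² = 10210 mm^2
F = P × A_rod

F ≈ 128 kN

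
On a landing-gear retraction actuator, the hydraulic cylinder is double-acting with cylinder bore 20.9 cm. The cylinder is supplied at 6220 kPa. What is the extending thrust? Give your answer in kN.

F ≈ 213 kN

Cap-side area A_cap = π/4 × (20.9 cm)² = 343.1 cm^2
F = P × A_cap = 6220 kPa × A_cap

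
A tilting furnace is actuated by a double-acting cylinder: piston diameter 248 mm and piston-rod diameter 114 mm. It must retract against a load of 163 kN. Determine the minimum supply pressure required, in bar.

P ≈ 42.8 bar

Rod-side annular area A_ann = π/4 × (248² − 114²) = 38100 mm^2
Retraction: pressure acts on the annular area.
P = F / A = 163 kN / A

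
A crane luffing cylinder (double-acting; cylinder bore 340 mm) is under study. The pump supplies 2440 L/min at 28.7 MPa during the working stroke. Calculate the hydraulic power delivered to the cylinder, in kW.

Hydraulic power = P × Q

W ≈ 1170 kW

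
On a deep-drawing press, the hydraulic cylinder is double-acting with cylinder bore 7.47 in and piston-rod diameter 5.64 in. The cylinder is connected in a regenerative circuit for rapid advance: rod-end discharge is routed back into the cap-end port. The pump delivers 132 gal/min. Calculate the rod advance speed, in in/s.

In regeneration the rod-end outflow joins the pump flow into the cap end, so the net volume the pump must supply per unit advance equals the rod cross-section area.
Rod cross-section A_rod = π/4 × (5.64 in)² = 24.98 in^2
v = Q_pump / A_rod

v ≈ 20.3 in/s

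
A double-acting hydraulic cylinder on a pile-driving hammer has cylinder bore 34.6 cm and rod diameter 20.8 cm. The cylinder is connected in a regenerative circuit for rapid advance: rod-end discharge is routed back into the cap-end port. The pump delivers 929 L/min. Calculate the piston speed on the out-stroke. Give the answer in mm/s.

In regeneration the rod-end outflow joins the pump flow into the cap end, so the net volume the pump must supply per unit advance equals the rod cross-section area.
Rod cross-section A_rod = π/4 × (20.8 cm)² = 339.8 cm^2
v = Q_pump / A_rod

v ≈ 456 mm/s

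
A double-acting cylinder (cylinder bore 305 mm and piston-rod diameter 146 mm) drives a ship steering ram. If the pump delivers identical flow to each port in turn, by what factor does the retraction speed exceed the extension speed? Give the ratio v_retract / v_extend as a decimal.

Cap-side area A_cap = π/4 × (305 mm)² = 73060 mm^2
Rod-side annular area A_ann = π/4 × (305² − 146²) = 56320 mm^2
For equal Q, v ∝ 1/A, so v_ret/v_ext = A_cap/A_ann.

v_ret/v_ext ≈ 1.30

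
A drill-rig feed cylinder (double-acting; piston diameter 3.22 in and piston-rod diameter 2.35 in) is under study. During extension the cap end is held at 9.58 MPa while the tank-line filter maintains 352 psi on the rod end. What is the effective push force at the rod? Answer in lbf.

F ≈ 9980 lbf

Cap-side area A_cap = π/4 × (3.22 in)² = 8.143 in^2
Rod-side annular area A_ann = π/4 × (3.22² − 2.35²) = 3.806 in^2
Net thrust = P_cap·A_cap − P_rod·A_ann = 11310 lbf − 1340 lbf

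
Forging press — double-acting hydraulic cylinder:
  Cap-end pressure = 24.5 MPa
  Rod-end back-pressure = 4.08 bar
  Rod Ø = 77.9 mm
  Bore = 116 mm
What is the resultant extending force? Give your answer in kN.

F ≈ 257 kN

Cap-side area A_cap = π/4 × (116 mm)² = 10570 mm^2
Rod-side annular area A_ann = π/4 × (116² − 77.9²) = 5802 mm^2
Net thrust = P_cap·A_cap − P_rod·A_ann = 258.9 kN − 2.367 kN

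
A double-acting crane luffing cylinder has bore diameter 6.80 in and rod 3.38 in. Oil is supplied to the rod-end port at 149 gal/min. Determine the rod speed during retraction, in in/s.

v ≈ 21.0 in/s

Rod-side annular area A_ann = π/4 × (6.80² − 3.38²) = 27.34 in^2
Flow into the rod-end port fills the annular volume.
v = Q / A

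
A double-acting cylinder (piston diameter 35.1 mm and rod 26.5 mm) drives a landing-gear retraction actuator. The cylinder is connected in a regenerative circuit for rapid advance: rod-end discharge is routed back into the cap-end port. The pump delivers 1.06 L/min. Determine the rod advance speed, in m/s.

v ≈ 0.0320 m/s

In regeneration the rod-end outflow joins the pump flow into the cap end, so the net volume the pump must supply per unit advance equals the rod cross-section area.
Rod cross-section A_rod = π/4 × (26.5 mm)² = 551.5 mm^2
v = Q_pump / A_rod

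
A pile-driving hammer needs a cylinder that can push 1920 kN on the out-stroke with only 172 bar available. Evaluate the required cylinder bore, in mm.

D ≈ 377 mm

Extension force acts on the full piston face: F = P × (π/4)D².
D = √(4F / (πP)) = √(4 × 1920 kN / (π × 172 bar))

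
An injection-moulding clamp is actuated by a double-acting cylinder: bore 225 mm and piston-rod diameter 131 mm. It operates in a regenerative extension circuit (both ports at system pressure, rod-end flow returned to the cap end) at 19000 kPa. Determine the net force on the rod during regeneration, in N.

With equal pressure on both faces, forces on the annular region cancel; the net push is pressure × rod cross-section.
Rod cross-section A_rod = π/4 × (131 mm)² = 13480 mm^2
F = P × A_rod

F ≈ 2.56e5 N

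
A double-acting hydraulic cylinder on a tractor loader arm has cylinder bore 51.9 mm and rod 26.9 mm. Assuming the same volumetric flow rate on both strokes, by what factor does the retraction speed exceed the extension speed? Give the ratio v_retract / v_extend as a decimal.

v_ret/v_ext ≈ 1.37

Cap-side area A_cap = π/4 × (51.9 mm)² = 2116 mm^2
Rod-side annular area A_ann = π/4 × (51.9² − 26.9²) = 1547 mm^2
For equal Q, v ∝ 1/A, so v_ret/v_ext = A_cap/A_ann.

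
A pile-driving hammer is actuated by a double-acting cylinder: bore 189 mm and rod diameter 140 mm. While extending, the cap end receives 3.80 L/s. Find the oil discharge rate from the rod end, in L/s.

Cap-side area A_cap = π/4 × (189 mm)² = 28060 mm^2
Rod-side annular area A_ann = π/4 × (189² − 140²) = 12660 mm^2
Piston speed v = Q_in/A_cap; rod-end outflow Q_out = v × A_ann = Q_in × A_ann/A_cap.

Q_out ≈ 1.71 L/s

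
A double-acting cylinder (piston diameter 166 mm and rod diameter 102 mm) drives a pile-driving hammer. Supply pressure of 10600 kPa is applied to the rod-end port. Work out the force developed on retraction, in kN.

Rod-side annular area A_ann = π/4 × (166² − 102²) = 13470 mm^2
On retraction the pressure acts on the annular area (bore minus rod).
F = P × A_ann

F ≈ 143 kN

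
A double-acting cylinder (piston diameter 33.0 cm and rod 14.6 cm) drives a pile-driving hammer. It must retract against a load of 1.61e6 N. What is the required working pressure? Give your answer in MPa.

P ≈ 23.4 MPa

Rod-side annular area A_ann = π/4 × (33.0² − 14.6²) = 687.9 cm^2
Retraction: pressure acts on the annular area.
P = F / A = 1.61e6 N / A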